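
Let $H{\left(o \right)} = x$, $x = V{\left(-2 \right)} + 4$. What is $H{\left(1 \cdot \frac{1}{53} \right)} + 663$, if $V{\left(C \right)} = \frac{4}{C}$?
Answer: $665$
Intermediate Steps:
$x = 2$ ($x = \frac{4}{-2} + 4 = 4 \left(- \frac{1}{2}\right) + 4 = -2 + 4 = 2$)
$H{\left(o \right)} = 2$
$H{\left(1 \cdot \frac{1}{53} \right)} + 663 = 2 + 663 = 665$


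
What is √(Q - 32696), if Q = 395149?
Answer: 7*√7397 ≈ 602.04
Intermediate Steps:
√(Q - 32696) = √(395149 - 32696) = √362453 = 7*√7397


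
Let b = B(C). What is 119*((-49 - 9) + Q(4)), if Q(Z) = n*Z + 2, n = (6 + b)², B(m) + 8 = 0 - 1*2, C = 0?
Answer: 952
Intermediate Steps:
B(m) = -10 (B(m) = -8 + (0 - 1*2) = -8 + (0 - 2) = -8 - 2 = -10)
b = -10
n = 16 (n = (6 - 10)² = (-4)² = 16)
Q(Z) = 2 + 16*Z (Q(Z) = 16*Z + 2 = 2 + 16*Z)
119*((-49 - 9) + Q(4)) = 119*((-49 - 9) + (2 + 16*4)) = 119*(-58 + (2 + 64)) = 119*(-58 + 66) = 119*8 = 952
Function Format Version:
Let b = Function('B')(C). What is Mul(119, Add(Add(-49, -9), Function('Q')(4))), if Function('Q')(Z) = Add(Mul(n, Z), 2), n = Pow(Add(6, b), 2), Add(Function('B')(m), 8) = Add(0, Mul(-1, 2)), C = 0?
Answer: 952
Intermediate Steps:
Function('B')(m) = -10 (Function('B')(m) = Add(-8, Add(0, Mul(-1, 2))) = Add(-8, Add(0, -2)) = Add(-8, -2) = -10)
b = -10
n = 16 (n = Pow(Add(6, -10), 2) = Pow(-4, 2) = 16)
Function('Q')(Z) = Add(2, Mul(16, Z)) (Function('Q')(Z) = Add(Mul(16, Z), 2) = Add(2, Mul(16, Z)))
Mul(119, Add(Add(-49, -9), Function('Q')(4))) = Mul(119, Add(Add(-49, -9), Add(2, Mul(16, 4)))) = Mul(119, Add(-58, Add(2, 64))) = Mul(119, Add(-58, 66)) = Mul(119, 8) = 952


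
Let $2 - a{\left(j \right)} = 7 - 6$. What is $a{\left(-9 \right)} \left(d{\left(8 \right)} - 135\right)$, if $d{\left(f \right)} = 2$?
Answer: $-133$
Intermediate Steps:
$a{\left(j \right)} = 1$ ($a{\left(j \right)} = 2 - \left(7 - 6\right) = 2 - 1 = 1$)
$a{\left(-9 \right)} \left(d{\left(8 \right)} - 135\right) = 1 \left(2 - 135\right) = 1 \left(-133\right) = -133$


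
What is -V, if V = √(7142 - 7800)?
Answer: -I*√658 ≈ -25.652*I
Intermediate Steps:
V = I*√658 (V = √(-658) = I*√658 ≈ 25.652*I)
-V = -I*√658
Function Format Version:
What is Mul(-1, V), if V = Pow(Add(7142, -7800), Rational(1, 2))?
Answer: Mul(-1, I, Pow(658, Rational(1, 2))) ≈ Mul(-25.652, I)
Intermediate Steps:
V = Mul(I, Pow(658, Rational(1, 2))) (V = Pow(-658, Rational(1, 2)) = Mul(I, Pow(658, Rational(1, 2))) ≈ Mul(25.652, I))
Mul(-1, V) = Mul(-1, Mul(I, Pow(658, Rational(1, 2)))) = Mul(-1, I, Pow(658, Rational(1, 2)))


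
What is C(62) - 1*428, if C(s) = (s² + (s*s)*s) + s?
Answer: 241806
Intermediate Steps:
C(s) = s + s² + s³ (C(s) = (s² + s²*s) + s = (s² + s³) + s = s + s² + s³)
C(62) - 1*428 = 62*(1 + 62 + 62²) - 1*428 = 62*(1 + 62 + 3844) - 428 = 62*3907 - 428 = 242234 - 428 = 241806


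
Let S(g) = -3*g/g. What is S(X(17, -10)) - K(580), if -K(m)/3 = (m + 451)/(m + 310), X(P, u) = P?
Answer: 423/890 ≈ 0.47528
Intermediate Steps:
S(g) = -3 (S(g) = -3*1 = -3)
K(m) = -3*(451 + m)/(310 + m) (K(m) = -3*(m + 451)/(m + 310) = -3*(451 + m)/(310 + m))
S(X(17, -10)) - K(580) = -3 - 3*(-451 - 1*580)/(310 + 580) = -3 - 3*(-451 - 580)/890 = -3 - 3*(-1031)/890 = -3 - 1*(-3093/890) = -3 + 3093/890 = 423/890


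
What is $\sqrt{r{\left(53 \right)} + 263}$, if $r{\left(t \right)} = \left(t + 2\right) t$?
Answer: $\sqrt{3178} \approx 56.374$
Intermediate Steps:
$r{\left(t \right)} = t \left(2 + t\right)$ ($r{\left(t \right)} = \left(2 + t\right) t = t \left(2 + t\right)$)
$\sqrt{r{\left(53 \right)} + 263} = \sqrt{53 \left(2 + 53\right) + 263} = \sqrt{53 \cdot 55 + 263} = \sqrt{2915 + 263} = \sqrt{3178}$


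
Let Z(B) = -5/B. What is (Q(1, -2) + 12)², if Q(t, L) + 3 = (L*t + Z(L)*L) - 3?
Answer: 1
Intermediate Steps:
Q(t, L) = -11 + L*t (Q(t, L) = -3 + ((L*t + (-5/L)*L) - 3) = -3 + ((L*t - 5) - 3) = -3 + ((-5 + L*t) - 3) = -3 + (-8 + L*t) = -11 + L*t)
(Q(1, -2) + 12)² = ((-11 - 2*1) + 12)² = ((-11 - 2) + 12)² = (-13 + 12)² = (-1)² = 1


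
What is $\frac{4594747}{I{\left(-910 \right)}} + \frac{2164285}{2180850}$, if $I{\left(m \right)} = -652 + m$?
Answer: $- \frac{500853669089}{170324385} \approx -2940.6$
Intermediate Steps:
$\frac{4594747}{I{\left(-910 \right)}} + \frac{2164285}{2180850} = \frac{4594747}{-652 - 910} + \frac{2164285}{2180850} = \frac{4594747}{-1562} + 2164285 \cdot \frac{1}{2180850} = 4594747 \left(- \frac{1}{1562}\right) + \frac{432857}{436170} = - \frac{4594747}{1562} + \frac{432857}{436170} = - \frac{500853669089}{170324385}$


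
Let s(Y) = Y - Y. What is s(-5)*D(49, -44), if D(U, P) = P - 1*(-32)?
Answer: 0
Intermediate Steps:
s(Y) = 0
D(U, P) = 32 + P (D(U, P) = P + 32 = 32 + P)
s(-5)*D(49, -44) = 0*(32 - 44) = 0*(-12) = 0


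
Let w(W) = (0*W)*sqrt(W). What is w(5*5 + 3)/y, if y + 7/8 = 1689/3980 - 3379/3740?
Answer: 0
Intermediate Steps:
w(W) = 0 (w(W) = 0*sqrt(W) = 0)
y = -2015611/1488520 (y = -7/8 + (1689/3980 - 3379/3740) = -7/8 - 178289/372130 = -2015611/1488520 ≈ -1.3541)
w(5*5 + 3)/y = 0/(-2015611/1488520) = 0*(-1488520/2015611) = 0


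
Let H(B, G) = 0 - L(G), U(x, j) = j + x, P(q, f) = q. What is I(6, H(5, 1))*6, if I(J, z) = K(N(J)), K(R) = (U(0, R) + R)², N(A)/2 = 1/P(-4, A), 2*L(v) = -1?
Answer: 6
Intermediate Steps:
L(v) = -½ (L(v) = (½)*(-1) = -½)
N(A) = -½ (N(A) = 2*(1/(-4)) = 2*(1*(-¼)) = 2*(-¼) = -½)
K(R) = 4*R² (K(R) = ((R + 0) + R)² = (R + R)² = (2*R)² = 4*R²)
H(B, G) = ½ (H(B, G) = 0 - 1*(-½) = 0 + ½ = ½)
I(J, z) = 1 (I(J, z) = 4*(-½)² = 4*(¼) = 1)
I(6, H(5, 1))*6 = 1*6 = 6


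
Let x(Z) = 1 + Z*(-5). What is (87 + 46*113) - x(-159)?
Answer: 4489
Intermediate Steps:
x(Z) = 1 - 5*Z
(87 + 46*113) - x(-159) = (87 + 46*113) - (1 - 5*(-159)) = (87 + 5198) - (1 + 795) = 5285 - 1*796 = 5285 - 796 = 4489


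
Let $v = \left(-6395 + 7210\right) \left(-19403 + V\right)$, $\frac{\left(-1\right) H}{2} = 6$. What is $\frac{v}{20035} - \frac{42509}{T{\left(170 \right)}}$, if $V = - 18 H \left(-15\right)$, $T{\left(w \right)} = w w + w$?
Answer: $- \frac{107462151193}{116483490} \approx -922.55$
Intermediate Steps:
$H = -12$ ($H = \left(-2\right) 6 = -12$)
$T{\left(w \right)} = w + w^{2}$ ($T{\left(w \right)} = w^{2} + w = w + w^{2}$)
$V = -3240$ ($V = \left(-18\right) \left(-12\right) \left(-15\right) = 216 \left(-15\right) = -3240$)
$v = -18454045$ ($v = \left(-6395 + 7210\right) \left(-19403 - 3240\right) = 815 \left(-22643\right) = -18454045$)
$\frac{v}{20035} - \frac{42509}{T{\left(170 \right)}} = - \frac{18454045}{20035} - \frac{42509}{170 \left(1 + 170\right)} = \left(-18454045\right) \frac{1}{20035} - \frac{42509}{170 \cdot 171} = - \frac{3690809}{4007} - \frac{42509}{29070} = - \frac{107462151193}{116483490}$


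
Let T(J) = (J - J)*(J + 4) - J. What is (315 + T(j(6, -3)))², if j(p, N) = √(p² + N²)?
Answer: 99270 - 1890*√5 ≈ 95044.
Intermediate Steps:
j(p, N) = √(N² + p²)
T(J) = -J (T(J) = 0*(4 + J) - J = 0 - J = -J)
(315 + T(j(6, -3)))² = (315 - √((-3)² + 6²))² = (315 - √(9 + 36))² = (315 - √45)² = (315 - 3*√5)²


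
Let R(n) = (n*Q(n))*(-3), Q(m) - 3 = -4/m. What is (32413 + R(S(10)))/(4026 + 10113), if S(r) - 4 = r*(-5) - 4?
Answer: 32875/14139 ≈ 2.3251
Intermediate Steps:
Q(m) = 3 - 4/m
S(r) = -5*r (S(r) = 4 + (r*(-5) - 4) = 4 + (-5*r - 4) = 4 + (-4 - 5*r) = -5*r)
R(n) = -3*n*(3 - 4/n) (R(n) = (n*(3 - 4/n))*(-3) = -3*n*(3 - 4/n))
(32413 + R(S(10)))/(4026 + 10113) = (32413 + (12 - (-45)*10))/(4026 + 10113) = (32413 + (12 - 9*(-50)))/14139 = (32413 + (12 + 450))*(1/14139) = (32413 + 462)*(1/14139) = 32875*(1/14139) = 32875/14139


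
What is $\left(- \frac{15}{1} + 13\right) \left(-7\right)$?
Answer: $14$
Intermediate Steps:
$\left(- \frac{15}{1} + 13\right) \left(-7\right) = \left(\left(-15\right) 1 + 13\right) \left(-7\right) = \left(-15 + 13\right) \left(-7\right) = \left(-2\right) \left(-7\right) = 14$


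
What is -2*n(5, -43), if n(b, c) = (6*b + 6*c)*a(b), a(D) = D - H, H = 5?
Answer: 0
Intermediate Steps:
a(D) = -5 + D (a(D) = D - 1*5 = D - 5 = -5 + D)
n(b, c) = (-5 + b)*(6*b + 6*c) (n(b, c) = (6*b + 6*c)*(-5 + b) = (-5 + b)*(6*b + 6*c))
-2*n(5, -43) = -12*(-5 + 5)*(5 - 43) = -12*0*(-38) = -2*0 = 0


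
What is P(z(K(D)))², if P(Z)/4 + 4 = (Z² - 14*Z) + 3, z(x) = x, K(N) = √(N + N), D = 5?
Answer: 32656 - 4032*√10 ≈ 19906.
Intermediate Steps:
K(N) = √2*√N (K(N) = √(2*N) = √2*√N)
P(Z) = -4 - 56*Z + 4*Z² (P(Z) = -16 + 4*((Z² - 14*Z) + 3) = -16 + 4*(3 + Z² - 14*Z) = -16 + (12 - 56*Z + 4*Z²) = -4 - 56*Z + 4*Z²)
P(z(K(D)))² = (-4 - 56*√2*√5 + 4*(√2*√5)²)² = (-4 - 56*√10 + 4*(√10)²)² = (-4 - 56*√10 + 4*10)² = (-4 - 56*√10 + 40)² = (36 - 56*√10)²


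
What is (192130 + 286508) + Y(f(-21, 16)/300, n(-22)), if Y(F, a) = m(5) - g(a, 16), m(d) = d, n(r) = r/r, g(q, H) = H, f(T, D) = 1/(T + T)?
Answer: 478627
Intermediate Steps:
f(T, D) = 1/(2*T)
n(r) = 1
Y(F, a) = -11 (Y(F, a) = 5 - 1*16 = 5 - 16 = -11)
(192130 + 286508) + Y(f(-21, 16)/300, n(-22)) = (192130 + 286508) - 11 = 478638 - 11 = 478627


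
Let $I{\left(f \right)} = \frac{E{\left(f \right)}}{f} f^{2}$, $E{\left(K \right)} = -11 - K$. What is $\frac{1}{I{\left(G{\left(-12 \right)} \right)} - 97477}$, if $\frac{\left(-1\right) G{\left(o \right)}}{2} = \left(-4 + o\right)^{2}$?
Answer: $- \frac{1}{353989} \approx -2.8249 \cdot 10^{-6}$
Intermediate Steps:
$G{\left(o \right)} = - 2 \left(-4 + o\right)^{2}$
$I{\left(f \right)} = f \left(-11 - f\right)$ ($I{\left(f \right)} = \frac{-11 - f}{f} f^{2} = f \left(-11 - f\right)$)
$\frac{1}{I{\left(G{\left(-12 \right)} \right)} - 97477} = \frac{1}{- - 2 \left(-4 - 12\right)^{2} \left(11 - 2 \left(-4 - 12\right)^{2}\right) - 97477} = \frac{1}{- - 2 \left(-16\right)^{2} \left(11 - 2 \left(-16\right)^{2}\right) - 97477} = \frac{1}{- \left(-2\right) 256 \left(11 - 512\right) - 97477} = \frac{1}{\left(-1\right) \left(-512\right) \left(11 - 512\right) - 97477} = \frac{1}{\left(-1\right) \left(-512\right) \left(-501\right) - 97477} = \frac{1}{-256512 - 97477} = \frac{1}{-353989} = - \frac{1}{353989}$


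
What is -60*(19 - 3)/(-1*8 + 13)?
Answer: -192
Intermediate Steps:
-60*(19 - 3)/(-1*8 + 13) = -960/(-8 + 13) = -960/5 = -60*16/5 = -192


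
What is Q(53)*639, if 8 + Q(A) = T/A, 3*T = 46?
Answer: -261138/53 ≈ -4927.1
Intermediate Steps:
T = 46/3 (T = (1/3)*46 = 46/3 ≈ 15.333)
Q(A) = -8 + 46/(3*A)
Q(53)*639 = (-8 + (46/3)/53)*639 = (-8 + (46/3)*(1/53))*639 = (-8 + 46/159)*639 = -1226/159*639 = -261138/53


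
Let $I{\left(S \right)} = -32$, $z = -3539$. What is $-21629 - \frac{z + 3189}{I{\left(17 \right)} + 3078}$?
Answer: $- \frac{32940792}{1523} \approx -21629.0$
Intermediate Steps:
$-21629 - \frac{z + 3189}{I{\left(17 \right)} + 3078} = -21629 - \frac{-3539 + 3189}{-32 + 3078} = -21629 - - \frac{350}{3046} = -21629 - \left(-350\right) \frac{1}{3046} = -21629 - - \frac{175}{1523} = -21629 + \frac{175}{1523} = - \frac{32940792}{1523}$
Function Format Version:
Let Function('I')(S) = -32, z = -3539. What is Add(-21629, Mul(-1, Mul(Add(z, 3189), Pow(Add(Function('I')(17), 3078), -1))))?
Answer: Rational(-32940792, 1523) ≈ -21629.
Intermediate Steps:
Add(-21629, Mul(-1, Mul(Add(z, 3189), Pow(Add(Function('I')(17), 3078), -1)))) = Add(-21629, Mul(-1, Mul(Add(-3539, 3189), Pow(Add(-32, 3078), -1)))) = Add(-21629, Mul(-1, Mul(-350, Pow(3046, -1)))) = Add(-21629, Mul(-1, Mul(-350, Rational(1, 3046)))) = Add(-21629, Mul(-1, Rational(-175, 1523))) = Add(-21629, Rational(175, 1523)) = Rational(-32940792, 1523)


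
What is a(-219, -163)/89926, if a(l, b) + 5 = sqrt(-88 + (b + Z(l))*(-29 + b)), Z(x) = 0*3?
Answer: -5/89926 + sqrt(7802)/44963 ≈ 0.0019089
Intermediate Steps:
Z(x) = 0
a(l, b) = -5 + sqrt(-88 + b*(-29 + b)) (a(l, b) = -5 + sqrt(-88 + (b + 0)*(-29 + b)) = -5 + sqrt(-88 + b*(-29 + b)))
a(-219, -163)/89926 = (-5 + sqrt(-88 + (-163)**2 - 29*(-163)))/89926 = (-5 + sqrt(-88 + 26569 + 4727))*(1/89926) = (-5 + sqrt(31208))*(1/89926) = (-5 + 2*sqrt(7802))*(1/89926) = -5/89926 + sqrt(7802)/44963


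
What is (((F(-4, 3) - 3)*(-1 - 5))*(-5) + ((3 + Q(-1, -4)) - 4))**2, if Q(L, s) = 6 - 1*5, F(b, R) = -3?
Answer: 32400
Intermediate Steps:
Q(L, s) = 1 (Q(L, s) = 6 - 5 = 1)
(((F(-4, 3) - 3)*(-1 - 5))*(-5) + ((3 + Q(-1, -4)) - 4))**2 = (((-3 - 3)*(-1 - 5))*(-5) + ((3 + 1) - 4))**2 = (-6*(-6)*(-5) + (4 - 4))**2 = (36*(-5) + 0)**2 = (-180 + 0)**2 = (-180)**2 = 32400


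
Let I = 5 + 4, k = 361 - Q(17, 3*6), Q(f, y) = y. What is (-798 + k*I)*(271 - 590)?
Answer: -730191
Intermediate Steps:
k = 343 (k = 361 - 3*6 = 361 - 1*18 = 361 - 18 = 343)
I = 9
(-798 + k*I)*(271 - 590) = (-798 + 343*9)*(271 - 590) = (-798 + 3087)*(-319) = 2289*(-319) = -730191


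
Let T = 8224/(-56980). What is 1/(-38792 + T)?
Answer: -14245/552594096 ≈ -2.5778e-5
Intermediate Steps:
T = -2056/14245 (T = 8224*(-1/56980) = -2056/14245 ≈ -0.14433)
1/(-38792 + T) = 1/(-38792 - 2056/14245) = 1/(-552594096/14245) = -14245/552594096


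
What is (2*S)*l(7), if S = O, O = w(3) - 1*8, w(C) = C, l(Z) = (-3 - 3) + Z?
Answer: -10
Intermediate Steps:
l(Z) = -6 + Z
O = -5 (O = 3 - 1*8 = 3 - 8 = -5)
S = -5
(2*S)*l(7) = (2*(-5))*(-6 + 7) = -10*1 = -10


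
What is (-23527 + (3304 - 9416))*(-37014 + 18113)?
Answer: 560206739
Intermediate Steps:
(-23527 + (3304 - 9416))*(-37014 + 18113) = (-23527 - 6112)*(-18901) = -29639*(-18901) = 560206739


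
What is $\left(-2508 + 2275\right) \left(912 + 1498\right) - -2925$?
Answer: $-558605$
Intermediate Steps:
$\left(-2508 + 2275\right) \left(912 + 1498\right) - -2925 = \left(-233\right) 2410 + 2925 = -561530 + 2925 = -558605$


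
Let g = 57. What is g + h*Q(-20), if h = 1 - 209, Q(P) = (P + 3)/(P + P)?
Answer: -157/5 ≈ -31.400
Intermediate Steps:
Q(P) = (3 + P)/(2*P) (Q(P) = (3 + P)/((2*P)) = (3 + P)*(1/(2*P)) = (3 + P)/(2*P))
h = -208
g + h*Q(-20) = 57 - 104*(3 - 20)/(-20) = 57 - 104*(-1)*(-17)/20 = 57 - 208*17/40 = 57 - 442/5 = -157/5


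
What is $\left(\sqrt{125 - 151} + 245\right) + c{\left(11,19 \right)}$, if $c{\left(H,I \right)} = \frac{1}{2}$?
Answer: $\frac{491}{2} + i \sqrt{26} \approx 245.5 + 5.099 i$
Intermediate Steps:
$c{\left(H,I \right)} = \frac{1}{2}$
$\left(\sqrt{125 - 151} + 245\right) + c{\left(11,19 \right)} = \left(\sqrt{125 - 151} + 245\right) + \frac{1}{2} = \left(\sqrt{-26} + 245\right) + \frac{1}{2} = \left(i \sqrt{26} + 245\right) + \frac{1}{2} = \left(245 + i \sqrt{26}\right) + \frac{1}{2} = \frac{491}{2} + i \sqrt{26}$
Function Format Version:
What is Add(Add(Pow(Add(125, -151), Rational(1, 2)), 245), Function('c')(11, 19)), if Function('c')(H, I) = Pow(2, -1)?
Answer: Add(Rational(491, 2), Mul(I, Pow(26, Rational(1, 2)))) ≈ Add(245.50, Mul(5.0990, I))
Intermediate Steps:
Function('c')(H, I) = Rational(1, 2)
Add(Add(Pow(Add(125, -151), Rational(1, 2)), 245), Function('c')(11, 19)) = Add(Add(Pow(Add(125, -151), Rational(1, 2)), 245), Rational(1, 2)) = Add(Add(Pow(-26, Rational(1, 2)), 245), Rational(1, 2)) = Add(Add(Mul(I, Pow(26, Rational(1, 2))), 245), Rational(1, 2)) = Add(Add(245, Mul(I, Pow(26, Rational(1, 2)))), Rational(1, 2)) = Add(Rational(491, 2), Mul(I, Pow(26, Rational(1, 2))))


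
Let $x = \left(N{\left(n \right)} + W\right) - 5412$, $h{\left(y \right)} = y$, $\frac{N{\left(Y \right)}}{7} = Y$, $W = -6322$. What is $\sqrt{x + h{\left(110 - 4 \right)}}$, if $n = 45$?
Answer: $3 i \sqrt{1257} \approx 106.36 i$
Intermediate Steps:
$N{\left(Y \right)} = 7 Y$
$x = -11419$ ($x = \left(7 \cdot 45 - 6322\right) - 5412 = \left(315 - 6322\right) - 5412 = -6007 - 5412 = -11419$)
$\sqrt{x + h{\left(110 - 4 \right)}} = \sqrt{-11419 + \left(110 - 4\right)} = \sqrt{-11419 + 106} = \sqrt{-11313} = 3 i \sqrt{1257}$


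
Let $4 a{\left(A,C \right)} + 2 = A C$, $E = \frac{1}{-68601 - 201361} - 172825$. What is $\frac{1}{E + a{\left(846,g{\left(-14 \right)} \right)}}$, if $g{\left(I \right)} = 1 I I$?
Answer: $- \frac{134981}{17732656442} \approx -7.612 \cdot 10^{-6}$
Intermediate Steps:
$g{\left(I \right)} = I^{2}$ ($g{\left(I \right)} = I I = I^{2}$)
$E = - \frac{46656182651}{269962}$ ($E = \frac{1}{-269962} - 172825 = - \frac{1}{269962} - 172825 = - \frac{46656182651}{269962} \approx -1.7283 \cdot 10^{5}$)
$a{\left(A,C \right)} = - \frac{1}{2} + \frac{A C}{4}$
$\frac{1}{E + a{\left(846,g{\left(-14 \right)} \right)}} = \frac{1}{- \frac{46656182651}{269962} - \left(\frac{1}{2} - \frac{423 \left(-14\right)^{2}}{2}\right)} = \frac{1}{- \frac{46656182651}{269962} - \left(\frac{1}{2} - 41454\right)} = \frac{1}{- \frac{46656182651}{269962} + \left(- \frac{1}{2} + 41454\right)} = \frac{1}{- \frac{46656182651}{269962} + \frac{82907}{2}} = \frac{1}{- \frac{17732656442}{134981}} = - \frac{134981}{17732656442}$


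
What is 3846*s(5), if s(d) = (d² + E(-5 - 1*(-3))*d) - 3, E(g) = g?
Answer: 46152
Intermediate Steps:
s(d) = -3 + d² - 2*d (s(d) = (d² + (-5 - 1*(-3))*d) - 3 = (d² + (-5 + 3)*d) - 3 = (d² - 2*d) - 3 = -3 + d² - 2*d)
3846*s(5) = 3846*(-3 + 5² - 2*5) = 3846*(-3 + 25 - 10) = 3846*12 = 46152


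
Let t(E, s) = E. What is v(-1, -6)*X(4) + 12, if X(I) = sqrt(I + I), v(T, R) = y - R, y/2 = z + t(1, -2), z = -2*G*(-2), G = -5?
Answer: 12 - 64*sqrt(2) ≈ -78.510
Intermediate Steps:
z = -20 (z = -2*(-5)*(-2) = 10*(-2) = -20)
y = -38 (y = 2*(-20 + 1) = 2*(-19) = -38)
v(T, R) = -38 - R
X(I) = sqrt(2)*sqrt(I) (X(I) = sqrt(2*I) = sqrt(2)*sqrt(I))
v(-1, -6)*X(4) + 12 = (-38 - 1*(-6))*(sqrt(2)*sqrt(4)) + 12 = (-38 + 6)*(sqrt(2)*2) + 12 = -64*sqrt(2) + 12 = 12 - 64*sqrt(2)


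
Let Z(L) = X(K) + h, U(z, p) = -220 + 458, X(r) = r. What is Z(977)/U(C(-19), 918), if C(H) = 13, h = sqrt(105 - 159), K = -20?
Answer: -10/119 + 3*I*sqrt(6)/238 ≈ -0.084034 + 0.030876*I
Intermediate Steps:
h = 3*I*sqrt(6) (h = sqrt(-54) = 3*I*sqrt(6) ≈ 7.3485*I)
U(z, p) = 238
Z(L) = -20 + 3*I*sqrt(6)
Z(977)/U(C(-19), 918) = (-20 + 3*I*sqrt(6))/238 = (-20 + 3*I*sqrt(6))*(1/238) = -10/119 + 3*I*sqrt(6)/238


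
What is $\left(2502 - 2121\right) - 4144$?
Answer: $-3763$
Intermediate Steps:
$\left(2502 - 2121\right) - 4144 = 381 - 4144 = -3763$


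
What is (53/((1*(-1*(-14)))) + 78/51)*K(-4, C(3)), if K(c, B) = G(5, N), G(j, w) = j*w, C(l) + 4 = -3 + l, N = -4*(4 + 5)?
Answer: -113850/119 ≈ -956.72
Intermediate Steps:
N = -36 (N = -4*9 = -36)
C(l) = -7 + l (C(l) = -4 + (-3 + l) = -7 + l)
K(c, B) = -180 (K(c, B) = 5*(-36) = -180)
(53/((1*(-1*(-14)))) + 78/51)*K(-4, C(3)) = (53/((1*(-1*(-14)))) + 78/51)*(-180) = (53/((1*14)) + 78*(1/51))*(-180) = (53/14 + 26/17)*(-180) = (1265/238)*(-180) = -113850/119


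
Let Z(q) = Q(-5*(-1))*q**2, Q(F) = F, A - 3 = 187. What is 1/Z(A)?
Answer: 1/180500 ≈ 5.5402e-6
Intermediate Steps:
A = 190 (A = 3 + 187 = 190)
Z(q) = 5*q**2 (Z(q) = (-5*(-1))*q**2 = 5*q**2)
1/Z(A) = 1/(5*190**2) = 1/(5*36100) = 1/180500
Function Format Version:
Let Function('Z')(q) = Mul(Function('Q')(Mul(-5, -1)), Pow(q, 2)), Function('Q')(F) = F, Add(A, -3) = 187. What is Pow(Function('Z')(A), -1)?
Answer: Rational(1, 180500) ≈ 5.5402e-6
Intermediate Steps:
A = 190 (A = Add(3, 187) = 190)
Function('Z')(q) = Mul(5, Pow(q, 2)) (Function('Z')(q) = Mul(Mul(-5, -1), Pow(q, 2)) = Mul(5, Pow(q, 2)))
Pow(Function('Z')(A), -1) = Pow(Mul(5, Pow(190, 2)), -1) = Pow(Mul(5, 36100), -1) = Pow(180500, -1) = Rational(1, 180500)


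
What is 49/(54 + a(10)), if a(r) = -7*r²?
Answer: -49/646 ≈ -0.075851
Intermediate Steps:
49/(54 + a(10)) = 49/(54 - 7*10²) = 49/(54 - 7*100) = 49/(54 - 700) = 49/(-646) = -1/646*49 = -49/646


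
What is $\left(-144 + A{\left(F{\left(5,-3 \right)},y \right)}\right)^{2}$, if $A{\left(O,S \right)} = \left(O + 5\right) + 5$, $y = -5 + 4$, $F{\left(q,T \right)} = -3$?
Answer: $18769$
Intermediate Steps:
$y = -1$
$A{\left(O,S \right)} = 10 + O$ ($A{\left(O,S \right)} = \left(5 + O\right) + 5 = 10 + O$)
$\left(-144 + A{\left(F{\left(5,-3 \right)},y \right)}\right)^{2} = \left(-144 + \left(10 - 3\right)\right)^{2} = \left(-144 + 7\right)^{2} = \left(-137\right)^{2} = 18769$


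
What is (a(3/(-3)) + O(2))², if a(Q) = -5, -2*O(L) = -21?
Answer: 121/4 ≈ 30.250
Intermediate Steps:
O(L) = 21/2 (O(L) = -½*(-21) = 21/2)
(a(3/(-3)) + O(2))² = (-5 + 21/2)² = (11/2)² = 121/4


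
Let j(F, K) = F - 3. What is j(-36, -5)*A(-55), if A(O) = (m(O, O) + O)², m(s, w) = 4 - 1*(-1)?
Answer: -97500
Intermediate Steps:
m(s, w) = 5 (m(s, w) = 4 + 1 = 5)
j(F, K) = -3 + F
A(O) = (5 + O)²
j(-36, -5)*A(-55) = (-3 - 36)*(5 - 55)² = -39*(-50)² = -39*2500 = -97500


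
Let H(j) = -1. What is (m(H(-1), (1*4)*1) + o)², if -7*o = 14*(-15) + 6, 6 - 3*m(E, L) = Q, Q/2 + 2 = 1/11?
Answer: 6230016/5929 ≈ 1050.8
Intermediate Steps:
Q = -42/11 (Q = -4 + 2/11 = -42/11 ≈ -3.8182)
m(E, L) = 36/11 (m(E, L) = 2 - ⅓*(-42/11) = 2 + 14/11 = 36/11)
o = 204/7 (o = -(14*(-15) + 6)/7 = -(-210 + 6)/7 = -⅐*(-204) = 204/7 ≈ 29.143)
(m(H(-1), (1*4)*1) + o)² = (36/11 + 204/7)² = (2496/77)² = 6230016/5929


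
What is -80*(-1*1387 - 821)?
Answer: 176640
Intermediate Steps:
-80*(-1*1387 - 821) = -80*(-1387 - 821) = -80*(-2208) = 176640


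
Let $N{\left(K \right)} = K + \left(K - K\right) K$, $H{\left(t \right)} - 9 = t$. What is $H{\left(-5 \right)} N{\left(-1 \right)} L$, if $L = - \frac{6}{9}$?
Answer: $\frac{8}{3} \approx 2.6667$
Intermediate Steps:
$H{\left(t \right)} = 9 + t$
$L = - \frac{2}{3}$ ($L = \left(-6\right) \frac{1}{9} = - \frac{2}{3} \approx -0.66667$)
$N{\left(K \right)} = K$ ($N{\left(K \right)} = K + 0 K = K + 0 = K$)
$H{\left(-5 \right)} N{\left(-1 \right)} L = \left(9 - 5\right) \left(-1\right) \left(- \frac{2}{3}\right) = 4 \left(-1\right) \left(- \frac{2}{3}\right) = \left(-4\right) \left(- \frac{2}{3}\right) = \frac{8}{3}$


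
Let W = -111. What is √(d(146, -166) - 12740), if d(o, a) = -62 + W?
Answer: I*√12913 ≈ 113.64*I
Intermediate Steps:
d(o, a) = -173 (d(o, a) = -62 - 111 = -173)
√(d(146, -166) - 12740) = √(-173 - 12740) = √(-12913) = I*√12913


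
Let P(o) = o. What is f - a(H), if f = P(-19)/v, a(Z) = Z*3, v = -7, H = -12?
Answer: 271/7 ≈ 38.714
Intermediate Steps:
a(Z) = 3*Z
f = 19/7 (f = -19/(-7) = -19*(-1/7) = 19/7 ≈ 2.7143)
f - a(H) = 19/7 - 3*(-12) = 19/7 - 1*(-36) = 19/7 + 36 = 271/7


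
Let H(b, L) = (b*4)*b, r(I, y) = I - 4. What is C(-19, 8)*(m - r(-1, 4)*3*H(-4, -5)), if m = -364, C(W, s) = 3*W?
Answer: -33972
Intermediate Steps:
r(I, y) = -4 + I
H(b, L) = 4*b**2 (H(b, L) = (4*b)*b = 4*b**2)
C(-19, 8)*(m - r(-1, 4)*3*H(-4, -5)) = (3*(-19))*(-364 - (-4 - 1)*3*4*(-4)**2) = -57*(-364 - (-5*3)*4*16) = -57*(-364 - (-15)*64) = -57*(-364 - 1*(-960)) = -57*(-364 + 960) = -57*596 = -33972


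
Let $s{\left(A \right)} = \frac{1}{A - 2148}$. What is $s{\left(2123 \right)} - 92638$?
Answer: $- \frac{2315951}{25} \approx -92638.0$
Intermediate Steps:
$s{\left(A \right)} = \frac{1}{-2148 + A}$
$s{\left(2123 \right)} - 92638 = \frac{1}{-2148 + 2123} - 92638 = \frac{1}{-25} - 92638 = - \frac{1}{25} - 92638 = - \frac{2315951}{25}$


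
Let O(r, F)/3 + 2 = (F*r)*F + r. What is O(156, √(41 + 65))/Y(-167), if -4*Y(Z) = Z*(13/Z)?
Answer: -200280/13 ≈ -15406.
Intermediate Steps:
O(r, F) = -6 + 3*r + 3*r*F² (O(r, F) = -6 + 3*((F*r)*F + r) = -6 + 3*(r*F² + r) = -6 + 3*(r + r*F²) = -6 + (3*r + 3*r*F²) = -6 + 3*r + 3*r*F²)
Y(Z) = -13/4 (Y(Z) = -Z*13/Z/4 = -¼*13 = -13/4)
O(156, √(41 + 65))/Y(-167) = (-6 + 3*156 + 3*156*(√(41 + 65))²)/(-13/4) = (-6 + 468 + 3*156*(√106)²)*(-4/13) = (-6 + 468 + 3*156*106)*(-4/13) = (-6 + 468 + 49608)*(-4/13) = 50070*(-4/13) = -200280/13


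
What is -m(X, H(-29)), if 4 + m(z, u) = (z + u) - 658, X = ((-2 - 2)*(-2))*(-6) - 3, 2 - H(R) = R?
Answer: 682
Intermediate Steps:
H(R) = 2 - R
X = -51 (X = -4*(-2)*(-6) - 3 = 8*(-6) - 3 = -48 - 3 = -51)
m(z, u) = -662 + u + z (m(z, u) = -4 + ((z + u) - 658) = -4 + ((u + z) - 658) = -4 + (-658 + u + z) = -662 + u + z)
-m(X, H(-29)) = -(-662 + (2 - 1*(-29)) - 51) = -(-662 + (2 + 29) - 51) = -(-662 + 31 - 51) = -1*(-682) = 682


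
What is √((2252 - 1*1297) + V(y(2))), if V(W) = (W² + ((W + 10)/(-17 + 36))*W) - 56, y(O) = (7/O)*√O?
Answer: √(333849 + 665*√2)/19 ≈ 30.453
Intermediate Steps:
y(O) = 7/√O
V(W) = -56 + W² + W*(10/19 + W/19) (V(W) = (W² + ((10 + W)/19)*W) - 56 = (W² + ((10 + W)*(1/19))*W) - 56 = (W² + (10/19 + W/19)*W) - 56 = (W² + W*(10/19 + W/19)) - 56 = -56 + W² + W*(10/19 + W/19))
√((2252 - 1*1297) + V(y(2))) = √((2252 - 1*1297) + (-56 + 10*(7/√2)/19 + 20*(7/√2)²/19)) = √((2252 - 1297) + (-56 + 10*(7*(√2/2))/19 + 20*(7*(√2/2))²/19)) = √(955 + (-56 + 10*(7*√2/2)/19 + 20*(7*√2/2)²/19)) = √(955 + (-56 + 35*√2/19 + (20/19)*(49/2))) = √(955 + (-56 + 35*√2/19 + 490/19)) = √(955 + (-574/19 + 35*√2/19)) = √(17571/19 + 35*√2/19)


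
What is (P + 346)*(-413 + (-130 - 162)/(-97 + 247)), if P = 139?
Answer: -3018737/15 ≈ -2.0125e+5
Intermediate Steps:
(P + 346)*(-413 + (-130 - 162)/(-97 + 247)) = (139 + 346)*(-413 + (-130 - 162)/(-97 + 247)) = 485*(-413 - 292/150) = 485*(-413 - 292*1/150) = 485*(-413 - 146/75) = 485*(-31121/75) = -3018737/15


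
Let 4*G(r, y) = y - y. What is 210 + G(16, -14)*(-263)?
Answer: 210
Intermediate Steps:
G(r, y) = 0 (G(r, y) = (y - y)/4 = (¼)*0 = 0)
210 + G(16, -14)*(-263) = 210 + 0*(-263) = 210 + 0 = 210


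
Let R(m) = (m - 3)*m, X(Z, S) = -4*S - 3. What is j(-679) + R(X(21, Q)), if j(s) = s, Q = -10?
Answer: 579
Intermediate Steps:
X(Z, S) = -3 - 4*S
R(m) = m*(-3 + m) (R(m) = (-3 + m)*m = m*(-3 + m))
j(-679) + R(X(21, Q)) = -679 + (-3 - 4*(-10))*(-3 + (-3 - 4*(-10))) = -679 + (-3 + 40)*(-3 + (-3 + 40)) = -679 + 37*(-3 + 37) = -679 + 37*34 = -679 + 1258 = 579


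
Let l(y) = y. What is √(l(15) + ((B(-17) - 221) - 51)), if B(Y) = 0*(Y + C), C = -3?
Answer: I*√257 ≈ 16.031*I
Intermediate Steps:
B(Y) = 0 (B(Y) = 0*(Y - 3) = 0*(-3 + Y) = 0)
√(l(15) + ((B(-17) - 221) - 51)) = √(15 + ((0 - 221) - 51)) = √(15 + (-221 - 51)) = √(15 - 272) = √(-257) = I*√257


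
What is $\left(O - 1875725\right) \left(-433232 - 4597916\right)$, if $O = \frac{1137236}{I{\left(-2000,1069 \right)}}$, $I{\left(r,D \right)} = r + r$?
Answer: $\frac{2359620120739183}{250} \approx 9.4385 \cdot 10^{12}$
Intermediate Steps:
$I{\left(r,D \right)} = 2 r$
$O = - \frac{284309}{1000}$ ($O = \frac{1137236}{2 \left(-2000\right)} = \frac{1137236}{-4000} = 1137236 \left(- \frac{1}{4000}\right) = - \frac{284309}{1000} \approx -284.31$)
$\left(O - 1875725\right) \left(-433232 - 4597916\right) = \left(- \frac{284309}{1000} - 1875725\right) \left(-433232 - 4597916\right) = \left(- \frac{1876009309}{1000}\right) \left(-5031148\right) = \frac{2359620120739183}{250}$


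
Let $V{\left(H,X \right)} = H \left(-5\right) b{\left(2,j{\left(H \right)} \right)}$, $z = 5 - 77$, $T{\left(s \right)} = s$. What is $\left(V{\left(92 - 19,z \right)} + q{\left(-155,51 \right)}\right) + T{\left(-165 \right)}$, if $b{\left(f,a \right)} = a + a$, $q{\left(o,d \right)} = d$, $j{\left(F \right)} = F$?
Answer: $-53404$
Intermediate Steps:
$z = -72$ ($z = 5 - 77 = -72$)
$b{\left(f,a \right)} = 2 a$
$V{\left(H,X \right)} = - 10 H^{2}$ ($V{\left(H,X \right)} = H \left(-5\right) 2 H = - 5 H 2 H = - 10 H^{2}$)
$\left(V{\left(92 - 19,z \right)} + q{\left(-155,51 \right)}\right) + T{\left(-165 \right)} = \left(- 10 \left(92 - 19\right)^{2} + 51\right) - 165 = \left(- 10 \cdot 73^{2} + 51\right) - 165 = \left(\left(-10\right) 5329 + 51\right) - 165 = \left(-53290 + 51\right) - 165 = -53239 - 165 = -53404$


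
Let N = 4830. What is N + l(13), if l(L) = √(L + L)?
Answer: 4830 + √26 ≈ 4835.1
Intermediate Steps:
l(L) = √2*√L (l(L) = √(2*L) = √2*√L)
N + l(13) = 4830 + √2*√13 = 4830 + √26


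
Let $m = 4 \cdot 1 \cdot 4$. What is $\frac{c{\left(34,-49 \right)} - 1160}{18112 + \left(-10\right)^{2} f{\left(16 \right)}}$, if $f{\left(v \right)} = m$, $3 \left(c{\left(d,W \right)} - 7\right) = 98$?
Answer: $- \frac{3361}{59136} \approx -0.056835$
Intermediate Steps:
$m = 16$ ($m = 4 \cdot 4 = 16$)
$c{\left(d,W \right)} = \frac{119}{3}$ ($c{\left(d,W \right)} = 7 + \frac{1}{3} \cdot 98 = 7 + \frac{98}{3} = \frac{119}{3}$)
$f{\left(v \right)} = 16$
$\frac{c{\left(34,-49 \right)} - 1160}{18112 + \left(-10\right)^{2} f{\left(16 \right)}} = \frac{\frac{119}{3} - 1160}{18112 + \left(-10\right)^{2} \cdot 16} = - \frac{3361}{3 \left(18112 + 100 \cdot 16\right)} = - \frac{3361}{3 \left(18112 + 1600\right)} = - \frac{3361}{3 \cdot 19712} = \left(- \frac{3361}{3}\right) \frac{1}{19712} = - \frac{3361}{59136}$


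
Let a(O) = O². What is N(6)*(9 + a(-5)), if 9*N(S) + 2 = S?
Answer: 136/9 ≈ 15.111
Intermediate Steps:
N(S) = -2/9 + S/9
N(6)*(9 + a(-5)) = (-2/9 + (⅑)*6)*(9 + (-5)²) = (-2/9 + ⅔)*(9 + 25) = (4/9)*34 = 136/9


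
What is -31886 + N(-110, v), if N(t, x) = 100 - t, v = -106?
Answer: -31676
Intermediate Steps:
-31886 + N(-110, v) = -31886 + (100 - 1*(-110)) = -31886 + (100 + 110) = -31886 + 210 = -31676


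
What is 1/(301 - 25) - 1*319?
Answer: -88043/276 ≈ -319.00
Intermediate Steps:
1/(301 - 25) - 1*319 = 1/276 - 319 = -88043/276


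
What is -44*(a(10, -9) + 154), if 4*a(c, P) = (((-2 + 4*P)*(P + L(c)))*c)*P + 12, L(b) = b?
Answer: -44528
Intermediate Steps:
a(c, P) = 3 + P*c*(-2 + 4*P)*(P + c)/4 (a(c, P) = ((((-2 + 4*P)*(P + c))*c)*P + 12)/4 = ((c*(-2 + 4*P)*(P + c))*P + 12)/4 = (P*c*(-2 + 4*P)*(P + c) + 12)/4 = (12 + P*c*(-2 + 4*P)*(P + c))/4 = 3 + P*c*(-2 + 4*P)*(P + c)/4)
-44*(a(10, -9) + 154) = -44*((3 + 10*(-9)**3 + (-9)**2*10**2 - 1/2*(-9)*10**2 - 1/2*10*(-9)**2) + 154) = -44*((3 + 10*(-729) + 81*100 - 1/2*(-9)*100 - 1/2*10*81) + 154) = -44*((3 - 7290 + 8100 + 450 - 405) + 154) = -44*(858 + 154) = -44*1012 = -44528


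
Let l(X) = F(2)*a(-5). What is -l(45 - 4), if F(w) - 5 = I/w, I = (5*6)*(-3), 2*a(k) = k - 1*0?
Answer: -100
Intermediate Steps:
a(k) = k/2 (a(k) = (k - 1*0)/2 = (k + 0)/2 = k/2)
I = -90 (I = 30*(-3) = -90)
F(w) = 5 - 90/w
l(X) = 100 (l(X) = (5 - 90/2)*((1/2)*(-5)) = (5 - 90*1/2)*(-5/2) = (5 - 45)*(-5/2) = -40*(-5/2) = 100)
-l(45 - 4) = -1*100 = -100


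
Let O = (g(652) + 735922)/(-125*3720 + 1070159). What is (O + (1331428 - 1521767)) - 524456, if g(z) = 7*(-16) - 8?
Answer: -432563891603/605159 ≈ -7.1479e+5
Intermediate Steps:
g(z) = -120 (g(z) = -112 - 8 = -120)
O = 735802/605159 (O = (-120 + 735922)/(-125*3720 + 1070159) = 735802/(-465000 + 1070159) = 735802/605159 ≈ 1.2159)
(O + (1331428 - 1521767)) - 524456 = (735802/605159 + (1331428 - 1521767)) - 524456 = (735802/605159 - 190339) - 524456 = -115184623099/605159 - 524456 = -432563891603/605159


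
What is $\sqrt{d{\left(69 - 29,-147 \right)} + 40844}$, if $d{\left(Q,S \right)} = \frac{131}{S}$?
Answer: $\frac{\sqrt{18011811}}{21} \approx 202.1$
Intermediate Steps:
$\sqrt{d{\left(69 - 29,-147 \right)} + 40844} = \sqrt{\frac{131}{-147} + 40844} = \sqrt{131 \left(- \frac{1}{147}\right) + 40844} = \sqrt{- \frac{131}{147} + 40844} = \sqrt{\frac{6003937}{147}} = \frac{\sqrt{18011811}}{21}$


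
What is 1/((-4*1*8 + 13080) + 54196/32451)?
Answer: 32451/423474844 ≈ 7.6630e-5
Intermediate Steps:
1/((-4*1*8 + 13080) + 54196/32451) = 1/((-4*8 + 13080) + 54196*(1/32451)) = 1/((-32 + 13080) + 54196/32451) = 1/(13048 + 54196/32451) = 1/(423474844/32451) = 32451/423474844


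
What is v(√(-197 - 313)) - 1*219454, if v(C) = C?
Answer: -219454 + I*√510 ≈ -2.1945e+5 + 22.583*I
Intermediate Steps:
v(√(-197 - 313)) - 1*219454 = √(-197 - 313) - 1*219454 = √(-510) - 219454 = I*√510 - 219454 = -219454 + I*√510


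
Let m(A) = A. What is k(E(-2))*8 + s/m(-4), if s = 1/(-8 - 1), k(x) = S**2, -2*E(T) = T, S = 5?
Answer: 7201/36 ≈ 200.03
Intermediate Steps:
E(T) = -T/2
k(x) = 25 (k(x) = 5**2 = 25)
s = -1/9 (s = 1/(-9) = -1/9 ≈ -0.11111)
k(E(-2))*8 + s/m(-4) = 25*8 - 1/9/(-4) = 200 - 1/9*(-1/4) = 200 + 1/36 = 7201/36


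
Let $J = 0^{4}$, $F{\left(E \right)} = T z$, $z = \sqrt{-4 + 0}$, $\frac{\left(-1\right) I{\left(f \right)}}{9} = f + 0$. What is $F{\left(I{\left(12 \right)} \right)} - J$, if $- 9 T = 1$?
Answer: $- \frac{2 i}{9} \approx - 0.22222 i$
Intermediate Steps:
$T = - \frac{1}{9}$ ($T = \left(- \frac{1}{9}\right) 1 = - \frac{1}{9} \approx -0.11111$)
$I{\left(f \right)} = - 9 f$ ($I{\left(f \right)} = - 9 \left(f + 0\right) = - 9 f$)
$z = 2 i$ ($z = \sqrt{-4} = 2 i \approx 2.0 i$)
$F{\left(E \right)} = - \frac{2 i}{9}$
$J = 0$
$F{\left(I{\left(12 \right)} \right)} - J = - \frac{2 i}{9} - 0 = - \frac{2 i}{9} + 0 = - \frac{2 i}{9}$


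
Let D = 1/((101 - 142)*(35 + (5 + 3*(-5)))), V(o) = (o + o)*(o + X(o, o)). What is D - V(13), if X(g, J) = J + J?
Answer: -1039351/1025 ≈ -1014.0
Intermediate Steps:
X(g, J) = 2*J
V(o) = 6*o² (V(o) = (o + o)*(o + 2*o) = (2*o)*(3*o) = 6*o²)
D = -1/1025 (D = 1/(-41*(35 + (5 - 15))) = 1/(-41*(35 - 10)) = 1/(-41*25) = 1/(-1025) = -1/1025 ≈ -0.00097561)
D - V(13) = -1/1025 - 6*13² = -1/1025 - 6*169 = -1/1025 - 1*1014 = -1/1025 - 1014 = -1039351/1025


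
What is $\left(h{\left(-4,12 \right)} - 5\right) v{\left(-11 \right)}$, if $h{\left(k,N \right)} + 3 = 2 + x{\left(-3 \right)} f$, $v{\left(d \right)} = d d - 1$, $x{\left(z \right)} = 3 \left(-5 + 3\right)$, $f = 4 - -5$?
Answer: $-7200$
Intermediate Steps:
$f = 9$ ($f = 4 + 5 = 9$)
$x{\left(z \right)} = -6$ ($x{\left(z \right)} = 3 \left(-2\right) = -6$)
$v{\left(d \right)} = -1 + d^{2}$ ($v{\left(d \right)} = d^{2} - 1 = -1 + d^{2}$)
$h{\left(k,N \right)} = -55$ ($h{\left(k,N \right)} = -3 + \left(2 - 54\right) = -3 - 52 = -55$)
$\left(h{\left(-4,12 \right)} - 5\right) v{\left(-11 \right)} = \left(-55 - 5\right) \left(-1 + \left(-11\right)^{2}\right) = - 60 \left(-1 + 121\right) = \left(-60\right) 120 = -7200$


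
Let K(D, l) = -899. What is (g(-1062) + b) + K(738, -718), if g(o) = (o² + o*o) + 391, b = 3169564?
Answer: 5424744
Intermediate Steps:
g(o) = 391 + 2*o² (g(o) = (o² + o²) + 391 = 2*o² + 391 = 391 + 2*o²)
(g(-1062) + b) + K(738, -718) = ((391 + 2*(-1062)²) + 3169564) - 899 = ((391 + 2*1127844) + 3169564) - 899 = ((391 + 2255688) + 3169564) - 899 = (2256079 + 3169564) - 899 = 5425643 - 899 = 5424744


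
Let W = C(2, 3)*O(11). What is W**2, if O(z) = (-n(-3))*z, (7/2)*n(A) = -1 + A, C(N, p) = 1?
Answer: 7744/49 ≈ 158.04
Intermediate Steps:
n(A) = -2/7 + 2*A/7 (n(A) = 2*(-1 + A)/7 = -2/7 + 2*A/7)
O(z) = 8*z/7 (O(z) = (-(-2/7 + (2/7)*(-3)))*z = (-(-2/7 - 6/7))*z = (-1*(-8/7))*z = 8*z/7)
W = 88/7 (W = 1*((8/7)*11) = 1*(88/7) = 88/7 ≈ 12.571)
W**2 = (88/7)**2 = 7744/49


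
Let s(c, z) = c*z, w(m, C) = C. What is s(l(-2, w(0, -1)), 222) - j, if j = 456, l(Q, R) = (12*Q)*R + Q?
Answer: 4428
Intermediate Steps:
l(Q, R) = Q + 12*Q*R (l(Q, R) = 12*Q*R + Q = Q + 12*Q*R)
s(l(-2, w(0, -1)), 222) - j = -2*(1 + 12*(-1))*222 - 1*456 = -2*(1 - 12)*222 - 456 = -2*(-11)*222 - 456 = 22*222 - 456 = 4884 - 456 = 4428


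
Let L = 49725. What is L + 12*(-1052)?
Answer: 37101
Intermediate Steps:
L + 12*(-1052) = 49725 + 12*(-1052) = 49725 - 12624 = 37101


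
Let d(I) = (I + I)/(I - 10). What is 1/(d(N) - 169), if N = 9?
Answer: -1/187 ≈ -0.0053476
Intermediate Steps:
d(I) = 2*I/(-10 + I) (d(I) = (2*I)/(-10 + I) = 2*I/(-10 + I))
1/(d(N) - 169) = 1/(2*9/(-10 + 9) - 169) = 1/(2*9/(-1) - 169) = 1/(2*9*(-1) - 169) = 1/(-18 - 169) = 1/(-187) = -1/187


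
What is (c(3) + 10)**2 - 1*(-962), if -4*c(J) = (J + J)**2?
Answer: 963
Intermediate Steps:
c(J) = -J**2 (c(J) = -(J + J)**2/4 = -4*J**2/4 = -J**2)
(c(3) + 10)**2 - 1*(-962) = (-1*3**2 + 10)**2 - 1*(-962) = (-1*9 + 10)**2 + 962 = (-9 + 10)**2 + 962 = 1**2 + 962 = 1 + 962 = 963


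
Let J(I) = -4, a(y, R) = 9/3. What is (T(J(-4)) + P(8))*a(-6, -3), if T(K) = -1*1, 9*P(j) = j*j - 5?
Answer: 50/3 ≈ 16.667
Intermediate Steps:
P(j) = -5/9 + j²/9 (P(j) = (j*j - 5)/9 = (j² - 5)/9 = (-5 + j²)/9 = -5/9 + j²/9)
a(y, R) = 3 (a(y, R) = 9*(⅓) = 3)
T(K) = -1
(T(J(-4)) + P(8))*a(-6, -3) = (-1 + (-5/9 + (⅑)*8²))*3 = (-1 + (-5/9 + (⅑)*64))*3 = (-1 + (-5/9 + 64/9))*3 = (-1 + 59/9)*3 = (50/9)*3 = 50/3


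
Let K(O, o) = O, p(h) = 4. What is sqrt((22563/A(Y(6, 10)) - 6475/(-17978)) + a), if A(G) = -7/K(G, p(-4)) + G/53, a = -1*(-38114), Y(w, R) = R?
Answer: I*sqrt(142718189442861794)/4872038 ≈ 77.541*I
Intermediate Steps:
a = 38114
A(G) = -7/G + G/53
sqrt((22563/A(Y(6, 10)) - 6475/(-17978)) + a) = sqrt((22563/(-7/10 + (1/53)*10) - 6475/(-17978)) + 38114) = sqrt((22563/(-7*1/10 + 10/53) - 6475*(-1/17978)) + 38114) = sqrt((22563/(-7/10 + 10/53) + 6475/17978) + 38114) = sqrt((22563/(-271/530) + 6475/17978) + 38114) = sqrt((22563*(-530/271) + 6475/17978) + 38114) = sqrt((-11958390/271 + 6475/17978) + 38114) = sqrt(-214986180695/4872038 + 38114) = sqrt(-29293324363/4872038) = I*sqrt(142718189442861794)/4872038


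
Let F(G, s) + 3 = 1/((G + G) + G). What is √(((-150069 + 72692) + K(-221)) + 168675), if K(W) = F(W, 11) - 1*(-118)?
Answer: √40182320334/663 ≈ 302.35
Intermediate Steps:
F(G, s) = -3 + 1/(3*G) (F(G, s) = -3 + 1/((G + G) + G) = -3 + 1/(2*G + G) = -3 + 1/(3*G))
K(W) = 115 + 1/(3*W) (K(W) = (-3 + 1/(3*W)) - 1*(-118) = (-3 + 1/(3*W)) + 118 = 115 + 1/(3*W))
√(((-150069 + 72692) + K(-221)) + 168675) = √(((-150069 + 72692) + (115 + (⅓)/(-221))) + 168675) = √((-77377 + (115 + (⅓)*(-1/221))) + 168675) = √((-77377 + (115 - 1/663)) + 168675) = √((-77377 + 76244/663) + 168675) = √(-51224707/663 + 168675) = √(60606818/663) = √40182320334/663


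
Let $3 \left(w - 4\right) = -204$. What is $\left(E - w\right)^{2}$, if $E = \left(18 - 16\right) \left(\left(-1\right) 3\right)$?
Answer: $3364$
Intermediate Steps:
$w = -64$ ($w = 4 + \frac{1}{3} \left(-204\right) = 4 - 68 = -64$)
$E = -6$ ($E = 2 \left(-3\right) = -6$)
$\left(E - w\right)^{2} = \left(-6 - -64\right)^{2} = \left(-6 + 64\right)^{2} = 58^{2} = 3364$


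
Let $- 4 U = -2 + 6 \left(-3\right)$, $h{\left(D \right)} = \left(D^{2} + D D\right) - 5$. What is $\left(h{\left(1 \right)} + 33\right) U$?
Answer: $150$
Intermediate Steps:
$h{\left(D \right)} = -5 + 2 D^{2}$ ($h{\left(D \right)} = \left(D^{2} + D^{2}\right) - 5 = 2 D^{2} - 5 = -5 + 2 D^{2}$)
$U = 5$ ($U = - \frac{-2 + 6 \left(-3\right)}{4} = - \frac{-2 - 18}{4} = \left(- \frac{1}{4}\right) \left(-20\right) = 5$)
$\left(h{\left(1 \right)} + 33\right) U = \left(\left(-5 + 2 \cdot 1^{2}\right) + 33\right) 5 = \left(\left(-5 + 2 \cdot 1\right) + 33\right) 5 = \left(\left(-5 + 2\right) + 33\right) 5 = \left(-3 + 33\right) 5 = 30 \cdot 5 = 150$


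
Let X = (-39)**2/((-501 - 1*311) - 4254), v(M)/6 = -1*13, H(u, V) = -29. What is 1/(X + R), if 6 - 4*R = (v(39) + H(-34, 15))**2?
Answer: -10132/28988161 ≈ -0.00034952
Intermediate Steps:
v(M) = -78 (v(M) = 6*(-1*13) = 6*(-13) = -78)
R = -11443/4 (R = 3/2 - (-78 - 29)**2/4 = 3/2 - 1/4*(-107)**2 = 3/2 - 1/4*11449 = 3/2 - 11449/4 = -11443/4 ≈ -2860.8)
X = -1521/5066 (X = 1521/((-501 - 311) - 4254) = 1521/(-812 - 4254) = 1521/(-5066) = -1/5066*1521 = -1521/5066 ≈ -0.30024)
1/(X + R) = 1/(-1521/5066 - 11443/4) = 1/(-28988161/10132) = -10132/28988161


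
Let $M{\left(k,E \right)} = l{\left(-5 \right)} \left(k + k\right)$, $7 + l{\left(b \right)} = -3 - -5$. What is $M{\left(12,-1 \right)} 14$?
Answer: $-1680$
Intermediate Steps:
$l{\left(b \right)} = -5$ ($l{\left(b \right)} = -7 - -2 = -7 + \left(-3 + 5\right) = -7 + 2 = -5$)
$M{\left(k,E \right)} = - 10 k$ ($M{\left(k,E \right)} = - 5 \left(k + k\right) = - 5 \cdot 2 k = - 10 k$)
$M{\left(12,-1 \right)} 14 = \left(-10\right) 12 \cdot 14 = \left(-120\right) 14 = -1680$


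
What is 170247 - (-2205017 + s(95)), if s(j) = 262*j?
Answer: 2350374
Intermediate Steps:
170247 - (-2205017 + s(95)) = 170247 - (-2205017 + 262*95) = 170247 - (-2205017 + 24890) = 170247 - 1*(-2180127) = 170247 + 2180127 = 2350374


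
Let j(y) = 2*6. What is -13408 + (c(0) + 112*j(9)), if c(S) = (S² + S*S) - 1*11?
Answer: -12075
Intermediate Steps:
c(S) = -11 + 2*S² (c(S) = (S² + S²) - 11 = 2*S² - 11 = -11 + 2*S²)
j(y) = 12
-13408 + (c(0) + 112*j(9)) = -13408 + ((-11 + 2*0²) + 112*12) = -13408 + ((-11 + 2*0) + 1344) = -13408 + ((-11 + 0) + 1344) = -13408 + (-11 + 1344) = -13408 + 1333 = -12075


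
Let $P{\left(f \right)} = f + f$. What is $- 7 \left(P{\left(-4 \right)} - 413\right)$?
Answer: $2947$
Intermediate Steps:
$P{\left(f \right)} = 2 f$
$- 7 \left(P{\left(-4 \right)} - 413\right) = - 7 \left(2 \left(-4\right) - 413\right) = - 7 \left(-8 - 413\right) = \left(-7\right) \left(-421\right) = 2947$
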